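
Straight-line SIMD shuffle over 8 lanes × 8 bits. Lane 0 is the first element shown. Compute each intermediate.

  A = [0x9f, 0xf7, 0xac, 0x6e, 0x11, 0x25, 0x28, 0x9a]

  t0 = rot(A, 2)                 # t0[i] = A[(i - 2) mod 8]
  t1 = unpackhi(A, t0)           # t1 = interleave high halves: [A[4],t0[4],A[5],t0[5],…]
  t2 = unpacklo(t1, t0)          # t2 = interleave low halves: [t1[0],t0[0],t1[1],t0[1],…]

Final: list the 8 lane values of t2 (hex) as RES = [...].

RES = [ 0x11  0x28  0xac  0x9a  0x25  0x9f  0x6e  0xf7 ]

t0 = [0x28, 0x9a, 0x9f, 0xf7, 0xac, 0x6e, 0x11, 0x25]
t1 = [0x11, 0xac, 0x25, 0x6e, 0x28, 0x11, 0x9a, 0x25]
t2 = [0x11, 0x28, 0xac, 0x9a, 0x25, 0x9f, 0x6e, 0xf7]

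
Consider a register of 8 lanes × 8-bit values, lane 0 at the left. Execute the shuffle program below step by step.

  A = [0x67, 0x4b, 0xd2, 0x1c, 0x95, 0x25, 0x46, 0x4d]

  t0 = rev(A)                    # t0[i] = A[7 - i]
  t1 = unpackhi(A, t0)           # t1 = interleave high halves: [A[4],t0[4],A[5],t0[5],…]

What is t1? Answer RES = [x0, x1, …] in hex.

→ t0 |4d|46|25|95|1c|d2|4b|67|
→ t1 |95|1c|25|d2|46|4b|4d|67|

RES = [ 0x95  0x1c  0x25  0xd2  0x46  0x4b  0x4d  0x67 ]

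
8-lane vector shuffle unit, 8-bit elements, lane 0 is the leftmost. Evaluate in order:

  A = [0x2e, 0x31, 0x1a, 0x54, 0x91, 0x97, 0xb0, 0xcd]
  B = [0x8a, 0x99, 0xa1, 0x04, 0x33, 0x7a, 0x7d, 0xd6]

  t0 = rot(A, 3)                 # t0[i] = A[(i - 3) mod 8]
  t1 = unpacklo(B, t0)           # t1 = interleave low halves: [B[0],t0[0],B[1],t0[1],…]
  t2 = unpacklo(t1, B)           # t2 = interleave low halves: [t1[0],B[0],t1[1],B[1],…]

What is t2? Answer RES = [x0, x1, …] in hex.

  t0: 97 b0 cd 2e 31 1a 54 91
  t1: 8a 97 99 b0 a1 cd 04 2e
  t2: 8a 8a 97 99 99 a1 b0 04

RES = [0x8a, 0x8a, 0x97, 0x99, 0x99, 0xa1, 0xb0, 0x04]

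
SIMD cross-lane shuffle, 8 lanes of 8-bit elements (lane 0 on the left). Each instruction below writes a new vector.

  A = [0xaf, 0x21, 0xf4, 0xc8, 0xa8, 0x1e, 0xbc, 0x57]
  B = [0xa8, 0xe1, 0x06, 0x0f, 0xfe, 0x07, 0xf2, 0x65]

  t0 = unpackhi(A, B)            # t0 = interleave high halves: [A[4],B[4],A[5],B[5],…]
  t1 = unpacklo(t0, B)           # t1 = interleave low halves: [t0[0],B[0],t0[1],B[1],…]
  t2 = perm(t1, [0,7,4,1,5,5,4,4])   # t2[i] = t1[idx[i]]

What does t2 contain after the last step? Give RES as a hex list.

RES = [0xa8, 0x0f, 0x1e, 0xa8, 0x06, 0x06, 0x1e, 0x1e]

t0 = [0xa8, 0xfe, 0x1e, 0x07, 0xbc, 0xf2, 0x57, 0x65]
t1 = [0xa8, 0xa8, 0xfe, 0xe1, 0x1e, 0x06, 0x07, 0x0f]
t2 = [0xa8, 0x0f, 0x1e, 0xa8, 0x06, 0x06, 0x1e, 0x1e]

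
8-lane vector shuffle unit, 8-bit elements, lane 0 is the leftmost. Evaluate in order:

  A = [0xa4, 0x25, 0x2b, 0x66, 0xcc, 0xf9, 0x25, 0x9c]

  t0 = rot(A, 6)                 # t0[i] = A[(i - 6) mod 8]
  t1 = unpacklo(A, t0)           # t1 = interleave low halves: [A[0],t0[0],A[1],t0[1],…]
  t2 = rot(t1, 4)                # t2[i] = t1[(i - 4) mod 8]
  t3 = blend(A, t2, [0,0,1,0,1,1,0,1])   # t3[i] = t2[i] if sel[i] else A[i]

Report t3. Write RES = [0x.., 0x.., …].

RES = [ 0xa4  0x25  0x66  0x66  0xa4  0x2b  0x25  0x66 ]

→ t0 |2b|66|cc|f9|25|9c|a4|25|
→ t1 |a4|2b|25|66|2b|cc|66|f9|
→ t2 |2b|cc|66|f9|a4|2b|25|66|
→ t3 |a4|25|66|66|a4|2b|25|66|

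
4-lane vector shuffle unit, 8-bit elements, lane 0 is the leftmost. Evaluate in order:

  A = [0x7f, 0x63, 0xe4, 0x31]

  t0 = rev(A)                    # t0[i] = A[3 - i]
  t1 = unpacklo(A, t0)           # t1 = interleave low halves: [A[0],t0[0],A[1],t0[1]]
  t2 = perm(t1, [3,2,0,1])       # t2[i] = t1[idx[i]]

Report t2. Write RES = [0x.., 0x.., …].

RES = [0xe4, 0x63, 0x7f, 0x31]

t0 = [0x31, 0xe4, 0x63, 0x7f]
t1 = [0x7f, 0x31, 0x63, 0xe4]
t2 = [0xe4, 0x63, 0x7f, 0x31]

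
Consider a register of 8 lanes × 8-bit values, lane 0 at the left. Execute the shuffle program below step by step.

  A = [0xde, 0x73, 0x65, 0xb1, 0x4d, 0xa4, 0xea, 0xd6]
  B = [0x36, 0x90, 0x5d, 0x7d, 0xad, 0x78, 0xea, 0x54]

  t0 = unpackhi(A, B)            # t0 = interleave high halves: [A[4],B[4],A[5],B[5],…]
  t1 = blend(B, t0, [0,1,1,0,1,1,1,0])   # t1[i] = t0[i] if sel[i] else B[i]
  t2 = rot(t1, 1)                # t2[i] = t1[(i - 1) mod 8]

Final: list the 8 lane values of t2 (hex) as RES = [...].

RES = [ 0x54  0x36  0xad  0xa4  0x7d  0xea  0xea  0xd6 ]

  t0: 4d ad a4 78 ea ea d6 54
  t1: 36 ad a4 7d ea ea d6 54
  t2: 54 36 ad a4 7d ea ea d6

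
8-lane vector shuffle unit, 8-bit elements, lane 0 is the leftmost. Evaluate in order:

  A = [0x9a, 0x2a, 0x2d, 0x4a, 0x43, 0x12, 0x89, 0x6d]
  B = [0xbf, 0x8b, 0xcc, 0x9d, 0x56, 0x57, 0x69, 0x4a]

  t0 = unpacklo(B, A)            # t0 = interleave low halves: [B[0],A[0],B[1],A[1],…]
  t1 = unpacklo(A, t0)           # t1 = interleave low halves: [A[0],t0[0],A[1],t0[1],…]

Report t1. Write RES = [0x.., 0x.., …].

→ t0 |bf|9a|8b|2a|cc|2d|9d|4a|
→ t1 |9a|bf|2a|9a|2d|8b|4a|2a|

RES = [ 0x9a  0xbf  0x2a  0x9a  0x2d  0x8b  0x4a  0x2a ]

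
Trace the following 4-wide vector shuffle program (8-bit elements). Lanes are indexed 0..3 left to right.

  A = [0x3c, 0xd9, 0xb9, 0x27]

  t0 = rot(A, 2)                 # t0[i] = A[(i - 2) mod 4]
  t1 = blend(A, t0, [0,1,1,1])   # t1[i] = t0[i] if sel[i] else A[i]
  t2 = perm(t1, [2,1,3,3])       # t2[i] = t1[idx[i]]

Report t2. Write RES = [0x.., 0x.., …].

RES = [ 0x3c  0x27  0xd9  0xd9 ]

→ t0 |b9|27|3c|d9|
→ t1 |3c|27|3c|d9|
→ t2 |3c|27|d9|d9|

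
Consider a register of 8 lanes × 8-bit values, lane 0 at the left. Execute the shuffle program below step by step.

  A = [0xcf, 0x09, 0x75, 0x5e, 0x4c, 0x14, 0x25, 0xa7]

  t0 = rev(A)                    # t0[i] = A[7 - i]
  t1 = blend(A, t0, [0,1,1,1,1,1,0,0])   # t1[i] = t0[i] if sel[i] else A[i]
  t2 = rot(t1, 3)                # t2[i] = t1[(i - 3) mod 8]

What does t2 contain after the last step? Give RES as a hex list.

RES = [ 0x75  0x25  0xa7  0xcf  0x25  0x14  0x4c  0x5e ]

t0 = [0xa7, 0x25, 0x14, 0x4c, 0x5e, 0x75, 0x09, 0xcf]
t1 = [0xcf, 0x25, 0x14, 0x4c, 0x5e, 0x75, 0x25, 0xa7]
t2 = [0x75, 0x25, 0xa7, 0xcf, 0x25, 0x14, 0x4c, 0x5e]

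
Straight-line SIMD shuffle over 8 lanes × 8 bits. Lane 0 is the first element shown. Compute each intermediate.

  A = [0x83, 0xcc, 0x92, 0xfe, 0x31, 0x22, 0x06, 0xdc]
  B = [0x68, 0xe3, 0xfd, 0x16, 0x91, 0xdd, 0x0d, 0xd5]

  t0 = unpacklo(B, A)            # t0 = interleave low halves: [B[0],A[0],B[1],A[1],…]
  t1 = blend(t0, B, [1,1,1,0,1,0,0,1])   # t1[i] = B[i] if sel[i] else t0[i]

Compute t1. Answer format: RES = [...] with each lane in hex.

RES = [0x68, 0xe3, 0xfd, 0xcc, 0x91, 0x92, 0x16, 0xd5]

t0 = [0x68, 0x83, 0xe3, 0xcc, 0xfd, 0x92, 0x16, 0xfe]
t1 = [0x68, 0xe3, 0xfd, 0xcc, 0x91, 0x92, 0x16, 0xd5]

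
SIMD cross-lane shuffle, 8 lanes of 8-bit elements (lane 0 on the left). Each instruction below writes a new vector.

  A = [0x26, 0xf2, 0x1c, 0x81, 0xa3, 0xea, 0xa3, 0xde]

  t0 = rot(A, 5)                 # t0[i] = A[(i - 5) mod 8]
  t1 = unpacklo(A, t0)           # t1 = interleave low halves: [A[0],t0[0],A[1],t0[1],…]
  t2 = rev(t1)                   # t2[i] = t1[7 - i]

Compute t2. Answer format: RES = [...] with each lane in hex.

RES = [0xa3, 0x81, 0xea, 0x1c, 0xa3, 0xf2, 0x81, 0x26]

  t0: 81 a3 ea a3 de 26 f2 1c
  t1: 26 81 f2 a3 1c ea 81 a3
  t2: a3 81 ea 1c a3 f2 81 26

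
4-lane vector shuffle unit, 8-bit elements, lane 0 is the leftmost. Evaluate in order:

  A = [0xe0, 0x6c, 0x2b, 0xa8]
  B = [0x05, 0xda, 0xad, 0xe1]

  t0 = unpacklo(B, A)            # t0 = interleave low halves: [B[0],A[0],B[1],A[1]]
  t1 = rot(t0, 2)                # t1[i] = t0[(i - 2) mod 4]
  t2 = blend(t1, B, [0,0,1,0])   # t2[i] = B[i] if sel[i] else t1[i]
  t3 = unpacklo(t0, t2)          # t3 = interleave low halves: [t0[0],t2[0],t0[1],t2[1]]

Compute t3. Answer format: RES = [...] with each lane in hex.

→ t0 |05|e0|da|6c|
→ t1 |da|6c|05|e0|
→ t2 |da|6c|ad|e0|
→ t3 |05|da|e0|6c|

RES = [0x05, 0xda, 0xe0, 0x6c]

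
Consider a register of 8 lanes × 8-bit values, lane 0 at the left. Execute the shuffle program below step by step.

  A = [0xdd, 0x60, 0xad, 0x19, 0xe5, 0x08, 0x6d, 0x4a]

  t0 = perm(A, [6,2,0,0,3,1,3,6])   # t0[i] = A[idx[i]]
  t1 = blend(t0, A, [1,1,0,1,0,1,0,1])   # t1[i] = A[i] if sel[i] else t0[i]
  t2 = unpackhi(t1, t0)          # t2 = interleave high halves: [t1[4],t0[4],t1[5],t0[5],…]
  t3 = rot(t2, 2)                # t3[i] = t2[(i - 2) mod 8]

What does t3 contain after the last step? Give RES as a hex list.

RES = [ 0x4a  0x6d  0x19  0x19  0x08  0x60  0x19  0x19 ]

→ t0 |6d|ad|dd|dd|19|60|19|6d|
→ t1 |dd|60|dd|19|19|08|19|4a|
→ t2 |19|19|08|60|19|19|4a|6d|
→ t3 |4a|6d|19|19|08|60|19|19|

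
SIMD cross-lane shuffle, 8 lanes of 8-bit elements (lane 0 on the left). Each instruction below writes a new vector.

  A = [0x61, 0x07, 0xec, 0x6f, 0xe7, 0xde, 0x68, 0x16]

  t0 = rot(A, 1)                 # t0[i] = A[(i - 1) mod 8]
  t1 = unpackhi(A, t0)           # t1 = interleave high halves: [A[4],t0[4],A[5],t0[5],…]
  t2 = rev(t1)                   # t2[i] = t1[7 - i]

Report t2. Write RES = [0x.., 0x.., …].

  t0: 16 61 07 ec 6f e7 de 68
  t1: e7 6f de e7 68 de 16 68
  t2: 68 16 de 68 e7 de 6f e7

RES = [0x68, 0x16, 0xde, 0x68, 0xe7, 0xde, 0x6f, 0xe7]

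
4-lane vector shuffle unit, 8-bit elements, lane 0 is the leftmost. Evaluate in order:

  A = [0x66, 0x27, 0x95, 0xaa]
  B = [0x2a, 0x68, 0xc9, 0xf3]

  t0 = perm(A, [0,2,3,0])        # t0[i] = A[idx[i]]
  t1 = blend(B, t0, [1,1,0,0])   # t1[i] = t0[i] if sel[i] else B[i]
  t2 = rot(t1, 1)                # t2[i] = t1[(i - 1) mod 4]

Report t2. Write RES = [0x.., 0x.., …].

RES = [0xf3, 0x66, 0x95, 0xc9]

  t0: 66 95 aa 66
  t1: 66 95 c9 f3
  t2: f3 66 95 c9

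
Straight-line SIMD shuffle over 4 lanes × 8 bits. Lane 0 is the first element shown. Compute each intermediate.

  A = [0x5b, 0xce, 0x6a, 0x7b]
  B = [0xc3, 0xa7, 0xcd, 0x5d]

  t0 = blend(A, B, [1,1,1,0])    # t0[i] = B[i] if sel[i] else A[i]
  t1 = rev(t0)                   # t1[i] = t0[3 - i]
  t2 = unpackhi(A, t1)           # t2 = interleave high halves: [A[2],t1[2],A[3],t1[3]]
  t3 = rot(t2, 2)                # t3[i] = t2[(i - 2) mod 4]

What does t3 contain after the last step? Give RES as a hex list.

RES = [ 0x7b  0xc3  0x6a  0xa7 ]

  t0: c3 a7 cd 7b
  t1: 7b cd a7 c3
  t2: 6a a7 7b c3
  t3: 7b c3 6a a7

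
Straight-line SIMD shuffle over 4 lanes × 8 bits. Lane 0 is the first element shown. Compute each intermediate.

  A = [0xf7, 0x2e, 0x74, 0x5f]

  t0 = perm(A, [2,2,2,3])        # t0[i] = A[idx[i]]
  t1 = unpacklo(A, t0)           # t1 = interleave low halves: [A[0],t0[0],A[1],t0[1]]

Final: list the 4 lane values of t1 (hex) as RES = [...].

RES = [0xf7, 0x74, 0x2e, 0x74]

  t0: 74 74 74 5f
  t1: f7 74 2e 74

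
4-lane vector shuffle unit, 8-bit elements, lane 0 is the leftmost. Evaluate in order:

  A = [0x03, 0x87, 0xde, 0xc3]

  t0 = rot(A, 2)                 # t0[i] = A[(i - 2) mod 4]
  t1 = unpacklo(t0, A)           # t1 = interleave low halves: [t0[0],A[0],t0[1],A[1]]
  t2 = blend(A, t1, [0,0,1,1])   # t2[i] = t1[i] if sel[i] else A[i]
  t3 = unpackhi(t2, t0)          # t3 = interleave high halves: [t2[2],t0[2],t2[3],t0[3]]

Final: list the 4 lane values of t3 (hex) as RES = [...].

RES = [ 0xc3  0x03  0x87  0x87 ]

t0 = [0xde, 0xc3, 0x03, 0x87]
t1 = [0xde, 0x03, 0xc3, 0x87]
t2 = [0x03, 0x87, 0xc3, 0x87]
t3 = [0xc3, 0x03, 0x87, 0x87]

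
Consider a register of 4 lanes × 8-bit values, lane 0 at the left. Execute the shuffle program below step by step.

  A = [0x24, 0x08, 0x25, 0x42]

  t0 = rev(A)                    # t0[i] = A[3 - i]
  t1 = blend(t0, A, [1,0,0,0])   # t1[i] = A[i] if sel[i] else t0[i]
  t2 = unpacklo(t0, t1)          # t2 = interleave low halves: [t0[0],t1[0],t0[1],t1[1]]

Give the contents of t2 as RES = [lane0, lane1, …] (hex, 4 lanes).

→ t0 |42|25|08|24|
→ t1 |24|25|08|24|
→ t2 |42|24|25|25|

RES = [ 0x42  0x24  0x25  0x25 ]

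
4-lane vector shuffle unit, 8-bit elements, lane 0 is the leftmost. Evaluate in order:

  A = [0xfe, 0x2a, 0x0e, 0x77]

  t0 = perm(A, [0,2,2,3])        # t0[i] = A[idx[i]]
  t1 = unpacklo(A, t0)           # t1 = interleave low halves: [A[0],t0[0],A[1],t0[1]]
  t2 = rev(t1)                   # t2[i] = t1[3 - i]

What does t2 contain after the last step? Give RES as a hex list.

RES = [0x0e, 0x2a, 0xfe, 0xfe]

t0 = [0xfe, 0x0e, 0x0e, 0x77]
t1 = [0xfe, 0xfe, 0x2a, 0x0e]
t2 = [0x0e, 0x2a, 0xfe, 0xfe]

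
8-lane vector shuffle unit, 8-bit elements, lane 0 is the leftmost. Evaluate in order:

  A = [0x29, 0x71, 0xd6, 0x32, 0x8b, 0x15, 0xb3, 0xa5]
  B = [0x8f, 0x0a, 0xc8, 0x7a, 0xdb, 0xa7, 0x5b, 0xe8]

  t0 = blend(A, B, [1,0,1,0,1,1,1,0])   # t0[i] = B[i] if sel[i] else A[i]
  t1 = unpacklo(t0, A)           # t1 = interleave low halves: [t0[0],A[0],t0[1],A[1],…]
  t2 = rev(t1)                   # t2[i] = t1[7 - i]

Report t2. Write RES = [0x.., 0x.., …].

  t0: 8f 71 c8 32 db a7 5b a5
  t1: 8f 29 71 71 c8 d6 32 32
  t2: 32 32 d6 c8 71 71 29 8f

RES = [ 0x32  0x32  0xd6  0xc8  0x71  0x71  0x29  0x8f ]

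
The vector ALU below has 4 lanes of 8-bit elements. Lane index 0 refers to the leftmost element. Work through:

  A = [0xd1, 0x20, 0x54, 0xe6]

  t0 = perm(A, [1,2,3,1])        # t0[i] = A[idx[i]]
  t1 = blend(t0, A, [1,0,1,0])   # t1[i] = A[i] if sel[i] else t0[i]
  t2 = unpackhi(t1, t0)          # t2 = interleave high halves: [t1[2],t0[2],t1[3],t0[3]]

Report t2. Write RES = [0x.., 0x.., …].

RES = [0x54, 0xe6, 0x20, 0x20]

  t0: 20 54 e6 20
  t1: d1 54 54 20
  t2: 54 e6 20 20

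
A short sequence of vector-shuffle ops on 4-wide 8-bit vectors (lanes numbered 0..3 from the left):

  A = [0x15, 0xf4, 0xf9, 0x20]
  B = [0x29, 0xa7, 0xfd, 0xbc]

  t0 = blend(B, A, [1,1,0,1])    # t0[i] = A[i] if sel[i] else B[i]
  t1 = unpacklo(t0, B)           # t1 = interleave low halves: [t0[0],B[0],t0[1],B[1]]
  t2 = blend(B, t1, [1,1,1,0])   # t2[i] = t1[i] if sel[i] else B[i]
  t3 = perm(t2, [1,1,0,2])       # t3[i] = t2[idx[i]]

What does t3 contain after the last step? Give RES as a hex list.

RES = [0x29, 0x29, 0x15, 0xf4]

t0 = [0x15, 0xf4, 0xfd, 0x20]
t1 = [0x15, 0x29, 0xf4, 0xa7]
t2 = [0x15, 0x29, 0xf4, 0xbc]
t3 = [0x29, 0x29, 0x15, 0xf4]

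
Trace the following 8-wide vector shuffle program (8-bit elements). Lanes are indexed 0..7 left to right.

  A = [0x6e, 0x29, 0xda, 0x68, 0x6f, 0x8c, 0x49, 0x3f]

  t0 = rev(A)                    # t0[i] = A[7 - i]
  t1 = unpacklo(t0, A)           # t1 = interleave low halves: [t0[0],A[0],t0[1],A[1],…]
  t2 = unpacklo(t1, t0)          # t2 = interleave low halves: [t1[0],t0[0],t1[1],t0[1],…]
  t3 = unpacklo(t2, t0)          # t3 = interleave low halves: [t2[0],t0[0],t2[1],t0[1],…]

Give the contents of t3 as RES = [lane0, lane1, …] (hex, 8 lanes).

t0 = [0x3f, 0x49, 0x8c, 0x6f, 0x68, 0xda, 0x29, 0x6e]
t1 = [0x3f, 0x6e, 0x49, 0x29, 0x8c, 0xda, 0x6f, 0x68]
t2 = [0x3f, 0x3f, 0x6e, 0x49, 0x49, 0x8c, 0x29, 0x6f]
t3 = [0x3f, 0x3f, 0x3f, 0x49, 0x6e, 0x8c, 0x49, 0x6f]

RES = [ 0x3f  0x3f  0x3f  0x49  0x6e  0x8c  0x49  0x6f ]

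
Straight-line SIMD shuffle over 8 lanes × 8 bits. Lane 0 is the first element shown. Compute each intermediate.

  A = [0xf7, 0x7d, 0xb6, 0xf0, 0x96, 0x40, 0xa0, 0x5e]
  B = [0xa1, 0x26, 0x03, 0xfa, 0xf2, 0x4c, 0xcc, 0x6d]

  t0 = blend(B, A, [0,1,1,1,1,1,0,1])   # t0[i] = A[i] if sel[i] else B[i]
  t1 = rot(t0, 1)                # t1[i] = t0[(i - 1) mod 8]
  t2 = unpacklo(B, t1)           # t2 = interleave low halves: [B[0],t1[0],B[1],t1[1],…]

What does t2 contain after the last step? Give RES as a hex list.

t0 = [0xa1, 0x7d, 0xb6, 0xf0, 0x96, 0x40, 0xcc, 0x5e]
t1 = [0x5e, 0xa1, 0x7d, 0xb6, 0xf0, 0x96, 0x40, 0xcc]
t2 = [0xa1, 0x5e, 0x26, 0xa1, 0x03, 0x7d, 0xfa, 0xb6]

RES = [ 0xa1  0x5e  0x26  0xa1  0x03  0x7d  0xfa  0xb6 ]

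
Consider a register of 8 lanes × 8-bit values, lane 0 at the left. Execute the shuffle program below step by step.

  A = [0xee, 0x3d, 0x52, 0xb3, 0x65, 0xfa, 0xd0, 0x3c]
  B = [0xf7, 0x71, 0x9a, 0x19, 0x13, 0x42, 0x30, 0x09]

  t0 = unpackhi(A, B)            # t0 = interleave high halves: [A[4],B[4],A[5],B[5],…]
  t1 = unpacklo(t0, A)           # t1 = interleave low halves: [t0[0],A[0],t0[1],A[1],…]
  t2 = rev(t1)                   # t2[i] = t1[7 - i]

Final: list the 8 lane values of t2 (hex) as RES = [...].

RES = [0xb3, 0x42, 0x52, 0xfa, 0x3d, 0x13, 0xee, 0x65]

t0 = [0x65, 0x13, 0xfa, 0x42, 0xd0, 0x30, 0x3c, 0x09]
t1 = [0x65, 0xee, 0x13, 0x3d, 0xfa, 0x52, 0x42, 0xb3]
t2 = [0xb3, 0x42, 0x52, 0xfa, 0x3d, 0x13, 0xee, 0x65]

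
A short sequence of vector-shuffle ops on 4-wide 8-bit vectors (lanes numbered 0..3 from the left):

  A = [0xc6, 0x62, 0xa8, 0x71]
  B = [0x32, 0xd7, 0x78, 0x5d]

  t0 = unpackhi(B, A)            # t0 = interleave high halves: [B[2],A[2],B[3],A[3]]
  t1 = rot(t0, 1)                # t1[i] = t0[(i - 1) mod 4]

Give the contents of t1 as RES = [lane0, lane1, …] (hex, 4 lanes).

  t0: 78 a8 5d 71
  t1: 71 78 a8 5d

RES = [0x71, 0x78, 0xa8, 0x5d]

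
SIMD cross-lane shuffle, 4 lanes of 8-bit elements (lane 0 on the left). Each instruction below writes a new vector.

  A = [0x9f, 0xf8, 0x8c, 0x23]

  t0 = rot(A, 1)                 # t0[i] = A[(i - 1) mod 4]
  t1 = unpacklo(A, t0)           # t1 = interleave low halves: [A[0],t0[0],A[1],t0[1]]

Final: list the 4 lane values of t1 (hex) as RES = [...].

t0 = [0x23, 0x9f, 0xf8, 0x8c]
t1 = [0x9f, 0x23, 0xf8, 0x9f]

RES = [ 0x9f  0x23  0xf8  0x9f ]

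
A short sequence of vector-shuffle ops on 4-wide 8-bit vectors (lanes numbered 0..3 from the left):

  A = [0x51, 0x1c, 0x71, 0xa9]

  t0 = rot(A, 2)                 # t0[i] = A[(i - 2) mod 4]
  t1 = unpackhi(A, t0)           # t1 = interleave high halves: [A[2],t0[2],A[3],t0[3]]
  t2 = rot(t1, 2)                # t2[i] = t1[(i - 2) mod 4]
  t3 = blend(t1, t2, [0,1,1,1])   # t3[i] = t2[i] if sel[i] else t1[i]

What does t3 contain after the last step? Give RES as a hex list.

t0 = [0x71, 0xa9, 0x51, 0x1c]
t1 = [0x71, 0x51, 0xa9, 0x1c]
t2 = [0xa9, 0x1c, 0x71, 0x51]
t3 = [0x71, 0x1c, 0x71, 0x51]

RES = [ 0x71  0x1c  0x71  0x51 ]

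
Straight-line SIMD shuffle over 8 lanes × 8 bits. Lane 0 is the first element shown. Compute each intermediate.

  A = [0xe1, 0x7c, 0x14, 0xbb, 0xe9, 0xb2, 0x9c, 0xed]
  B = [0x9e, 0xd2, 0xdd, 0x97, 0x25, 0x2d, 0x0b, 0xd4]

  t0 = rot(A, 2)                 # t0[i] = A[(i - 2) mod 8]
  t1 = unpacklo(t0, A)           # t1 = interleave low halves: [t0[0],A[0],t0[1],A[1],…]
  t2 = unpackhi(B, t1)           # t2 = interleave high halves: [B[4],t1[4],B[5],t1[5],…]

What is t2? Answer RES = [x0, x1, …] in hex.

→ t0 |9c|ed|e1|7c|14|bb|e9|b2|
→ t1 |9c|e1|ed|7c|e1|14|7c|bb|
→ t2 |25|e1|2d|14|0b|7c|d4|bb|

RES = [0x25, 0xe1, 0x2d, 0x14, 0x0b, 0x7c, 0xd4, 0xbb]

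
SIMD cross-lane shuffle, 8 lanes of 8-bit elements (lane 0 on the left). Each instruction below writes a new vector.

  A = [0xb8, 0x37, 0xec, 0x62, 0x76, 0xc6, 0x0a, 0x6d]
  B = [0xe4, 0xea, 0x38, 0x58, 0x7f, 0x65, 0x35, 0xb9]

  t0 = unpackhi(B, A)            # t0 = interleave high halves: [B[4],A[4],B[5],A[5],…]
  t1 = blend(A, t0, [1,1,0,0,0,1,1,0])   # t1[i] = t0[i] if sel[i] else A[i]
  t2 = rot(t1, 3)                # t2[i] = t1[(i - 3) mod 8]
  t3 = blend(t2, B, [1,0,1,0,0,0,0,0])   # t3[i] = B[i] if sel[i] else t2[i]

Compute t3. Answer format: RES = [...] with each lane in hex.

RES = [ 0xe4  0xb9  0x38  0x7f  0x76  0xec  0x62  0x76 ]

  t0: 7f 76 65 c6 35 0a b9 6d
  t1: 7f 76 ec 62 76 0a b9 6d
  t2: 0a b9 6d 7f 76 ec 62 76
  t3: e4 b9 38 7f 76 ec 62 76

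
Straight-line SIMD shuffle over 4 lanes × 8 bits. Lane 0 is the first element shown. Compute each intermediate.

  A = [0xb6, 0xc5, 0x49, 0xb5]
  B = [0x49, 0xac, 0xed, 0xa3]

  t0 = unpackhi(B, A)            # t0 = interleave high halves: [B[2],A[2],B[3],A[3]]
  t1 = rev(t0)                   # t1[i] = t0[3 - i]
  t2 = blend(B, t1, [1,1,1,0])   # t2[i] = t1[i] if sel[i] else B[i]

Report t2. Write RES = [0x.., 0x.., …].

RES = [ 0xb5  0xa3  0x49  0xa3 ]

  t0: ed 49 a3 b5
  t1: b5 a3 49 ed
  t2: b5 a3 49 a3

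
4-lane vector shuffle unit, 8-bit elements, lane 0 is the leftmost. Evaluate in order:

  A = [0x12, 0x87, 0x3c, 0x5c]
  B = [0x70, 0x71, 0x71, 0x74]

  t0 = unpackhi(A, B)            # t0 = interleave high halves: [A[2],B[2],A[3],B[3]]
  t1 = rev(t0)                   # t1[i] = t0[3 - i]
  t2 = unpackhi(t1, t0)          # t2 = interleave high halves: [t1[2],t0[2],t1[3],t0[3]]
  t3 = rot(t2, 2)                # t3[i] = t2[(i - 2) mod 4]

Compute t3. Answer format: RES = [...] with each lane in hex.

→ t0 |3c|71|5c|74|
→ t1 |74|5c|71|3c|
→ t2 |71|5c|3c|74|
→ t3 |3c|74|71|5c|

RES = [ 0x3c  0x74  0x71  0x5c ]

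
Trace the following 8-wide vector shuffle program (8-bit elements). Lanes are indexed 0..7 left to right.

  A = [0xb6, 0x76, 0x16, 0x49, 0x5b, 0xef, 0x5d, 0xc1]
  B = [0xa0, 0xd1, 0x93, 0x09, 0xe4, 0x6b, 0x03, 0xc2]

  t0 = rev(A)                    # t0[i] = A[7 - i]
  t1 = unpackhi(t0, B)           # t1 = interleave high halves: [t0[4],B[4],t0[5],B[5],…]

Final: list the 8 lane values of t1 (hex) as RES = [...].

RES = [ 0x49  0xe4  0x16  0x6b  0x76  0x03  0xb6  0xc2 ]

  t0: c1 5d ef 5b 49 16 76 b6
  t1: 49 e4 16 6b 76 03 b6 c2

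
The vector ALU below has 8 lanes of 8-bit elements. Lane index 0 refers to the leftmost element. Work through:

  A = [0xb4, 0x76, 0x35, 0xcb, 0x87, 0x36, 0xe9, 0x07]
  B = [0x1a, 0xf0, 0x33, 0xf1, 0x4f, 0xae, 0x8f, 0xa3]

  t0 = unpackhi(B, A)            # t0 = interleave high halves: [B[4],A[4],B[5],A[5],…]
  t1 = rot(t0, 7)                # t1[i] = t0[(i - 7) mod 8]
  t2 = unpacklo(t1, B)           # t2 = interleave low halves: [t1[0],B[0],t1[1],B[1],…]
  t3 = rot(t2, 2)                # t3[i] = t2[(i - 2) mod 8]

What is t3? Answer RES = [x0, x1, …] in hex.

→ t0 |4f|87|ae|36|8f|e9|a3|07|
→ t1 |87|ae|36|8f|e9|a3|07|4f|
→ t2 |87|1a|ae|f0|36|33|8f|f1|
→ t3 |8f|f1|87|1a|ae|f0|36|33|

RES = [0x8f, 0xf1, 0x87, 0x1a, 0xae, 0xf0, 0x36, 0x33]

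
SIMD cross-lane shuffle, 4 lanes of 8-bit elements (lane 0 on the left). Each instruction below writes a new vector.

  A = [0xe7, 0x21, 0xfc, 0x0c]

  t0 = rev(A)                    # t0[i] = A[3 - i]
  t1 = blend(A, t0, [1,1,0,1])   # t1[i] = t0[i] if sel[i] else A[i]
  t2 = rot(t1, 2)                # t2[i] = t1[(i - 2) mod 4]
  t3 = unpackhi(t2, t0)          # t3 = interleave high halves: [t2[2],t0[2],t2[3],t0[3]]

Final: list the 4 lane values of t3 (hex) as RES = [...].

RES = [0x0c, 0x21, 0xfc, 0xe7]

  t0: 0c fc 21 e7
  t1: 0c fc fc e7
  t2: fc e7 0c fc
  t3: 0c 21 fc e7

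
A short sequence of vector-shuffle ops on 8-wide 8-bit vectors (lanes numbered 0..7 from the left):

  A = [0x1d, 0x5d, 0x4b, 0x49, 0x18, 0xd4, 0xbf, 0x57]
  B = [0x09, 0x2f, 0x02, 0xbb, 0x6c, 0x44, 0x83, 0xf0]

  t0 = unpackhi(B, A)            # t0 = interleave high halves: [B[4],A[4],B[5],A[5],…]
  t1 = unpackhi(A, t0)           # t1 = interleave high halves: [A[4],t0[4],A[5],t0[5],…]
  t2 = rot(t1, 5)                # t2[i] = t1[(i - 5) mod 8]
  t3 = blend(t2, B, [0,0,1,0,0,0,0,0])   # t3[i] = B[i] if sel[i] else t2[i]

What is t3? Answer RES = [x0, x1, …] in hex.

  t0: 6c 18 44 d4 83 bf f0 57
  t1: 18 83 d4 bf bf f0 57 57
  t2: bf bf f0 57 57 18 83 d4
  t3: bf bf 02 57 57 18 83 d4

RES = [ 0xbf  0xbf  0x02  0x57  0x57  0x18  0x83  0xd4 ]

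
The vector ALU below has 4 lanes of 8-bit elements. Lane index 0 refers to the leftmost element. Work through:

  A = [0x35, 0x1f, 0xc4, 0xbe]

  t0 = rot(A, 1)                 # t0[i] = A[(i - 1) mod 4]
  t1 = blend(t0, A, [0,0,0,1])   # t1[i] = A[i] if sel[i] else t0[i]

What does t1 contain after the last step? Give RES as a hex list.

RES = [ 0xbe  0x35  0x1f  0xbe ]

t0 = [0xbe, 0x35, 0x1f, 0xc4]
t1 = [0xbe, 0x35, 0x1f, 0xbe]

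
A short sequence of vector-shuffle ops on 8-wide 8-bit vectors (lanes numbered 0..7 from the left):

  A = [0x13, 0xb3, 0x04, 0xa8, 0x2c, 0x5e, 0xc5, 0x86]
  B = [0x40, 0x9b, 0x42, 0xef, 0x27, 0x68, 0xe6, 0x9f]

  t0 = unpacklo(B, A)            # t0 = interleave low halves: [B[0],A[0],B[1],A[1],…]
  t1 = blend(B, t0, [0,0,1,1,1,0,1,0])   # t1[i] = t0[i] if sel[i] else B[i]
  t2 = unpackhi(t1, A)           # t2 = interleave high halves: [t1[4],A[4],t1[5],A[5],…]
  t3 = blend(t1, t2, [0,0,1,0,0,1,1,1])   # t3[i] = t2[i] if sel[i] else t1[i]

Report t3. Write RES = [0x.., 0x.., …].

RES = [0x40, 0x9b, 0x68, 0xb3, 0x42, 0xc5, 0x9f, 0x86]

→ t0 |40|13|9b|b3|42|04|ef|a8|
→ t1 |40|9b|9b|b3|42|68|ef|9f|
→ t2 |42|2c|68|5e|ef|c5|9f|86|
→ t3 |40|9b|68|b3|42|c5|9f|86|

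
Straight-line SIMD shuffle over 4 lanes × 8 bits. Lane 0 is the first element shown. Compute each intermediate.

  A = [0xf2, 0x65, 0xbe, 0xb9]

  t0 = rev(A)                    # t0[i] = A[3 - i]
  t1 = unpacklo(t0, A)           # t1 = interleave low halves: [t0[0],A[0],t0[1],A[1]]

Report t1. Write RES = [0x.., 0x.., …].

RES = [ 0xb9  0xf2  0xbe  0x65 ]

  t0: b9 be 65 f2
  t1: b9 f2 be 65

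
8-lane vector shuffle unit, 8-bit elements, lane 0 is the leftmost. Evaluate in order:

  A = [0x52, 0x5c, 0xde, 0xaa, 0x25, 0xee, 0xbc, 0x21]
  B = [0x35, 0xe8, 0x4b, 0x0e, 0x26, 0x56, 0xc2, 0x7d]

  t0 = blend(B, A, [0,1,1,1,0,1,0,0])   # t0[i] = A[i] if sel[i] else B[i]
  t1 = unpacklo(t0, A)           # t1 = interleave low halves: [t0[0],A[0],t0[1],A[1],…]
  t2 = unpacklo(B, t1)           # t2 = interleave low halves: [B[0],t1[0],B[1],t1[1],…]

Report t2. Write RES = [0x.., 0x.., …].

→ t0 |35|5c|de|aa|26|ee|c2|7d|
→ t1 |35|52|5c|5c|de|de|aa|aa|
→ t2 |35|35|e8|52|4b|5c|0e|5c|

RES = [ 0x35  0x35  0xe8  0x52  0x4b  0x5c  0x0e  0x5c ]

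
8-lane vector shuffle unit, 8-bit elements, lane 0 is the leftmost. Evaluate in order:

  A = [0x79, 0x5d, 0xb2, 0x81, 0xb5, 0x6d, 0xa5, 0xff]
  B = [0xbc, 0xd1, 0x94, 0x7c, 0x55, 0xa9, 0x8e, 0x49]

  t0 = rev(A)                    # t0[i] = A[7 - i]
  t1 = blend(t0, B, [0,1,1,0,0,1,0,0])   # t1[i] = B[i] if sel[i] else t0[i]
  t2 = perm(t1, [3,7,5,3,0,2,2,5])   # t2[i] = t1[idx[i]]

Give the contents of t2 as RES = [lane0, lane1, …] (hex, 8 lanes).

RES = [0xb5, 0x79, 0xa9, 0xb5, 0xff, 0x94, 0x94, 0xa9]

  t0: ff a5 6d b5 81 b2 5d 79
  t1: ff d1 94 b5 81 a9 5d 79
  t2: b5 79 a9 b5 ff 94 94 a9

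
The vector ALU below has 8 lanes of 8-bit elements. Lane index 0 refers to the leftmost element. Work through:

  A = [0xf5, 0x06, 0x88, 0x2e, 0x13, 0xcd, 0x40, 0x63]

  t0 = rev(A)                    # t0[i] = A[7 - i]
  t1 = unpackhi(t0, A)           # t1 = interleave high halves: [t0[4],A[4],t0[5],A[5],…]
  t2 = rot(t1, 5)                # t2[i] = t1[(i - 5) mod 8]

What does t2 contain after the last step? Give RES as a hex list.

RES = [0xcd, 0x06, 0x40, 0xf5, 0x63, 0x2e, 0x13, 0x88]

t0 = [0x63, 0x40, 0xcd, 0x13, 0x2e, 0x88, 0x06, 0xf5]
t1 = [0x2e, 0x13, 0x88, 0xcd, 0x06, 0x40, 0xf5, 0x63]
t2 = [0xcd, 0x06, 0x40, 0xf5, 0x63, 0x2e, 0x13, 0x88]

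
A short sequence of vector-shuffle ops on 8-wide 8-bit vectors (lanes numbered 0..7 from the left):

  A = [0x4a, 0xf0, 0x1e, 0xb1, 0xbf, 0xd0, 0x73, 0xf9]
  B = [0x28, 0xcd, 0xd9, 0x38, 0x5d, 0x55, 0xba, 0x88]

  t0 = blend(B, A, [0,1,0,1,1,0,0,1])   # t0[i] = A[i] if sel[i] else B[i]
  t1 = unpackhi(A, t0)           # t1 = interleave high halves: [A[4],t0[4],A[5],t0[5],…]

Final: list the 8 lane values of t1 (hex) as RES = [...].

RES = [ 0xbf  0xbf  0xd0  0x55  0x73  0xba  0xf9  0xf9 ]

→ t0 |28|f0|d9|b1|bf|55|ba|f9|
→ t1 |bf|bf|d0|55|73|ba|f9|f9|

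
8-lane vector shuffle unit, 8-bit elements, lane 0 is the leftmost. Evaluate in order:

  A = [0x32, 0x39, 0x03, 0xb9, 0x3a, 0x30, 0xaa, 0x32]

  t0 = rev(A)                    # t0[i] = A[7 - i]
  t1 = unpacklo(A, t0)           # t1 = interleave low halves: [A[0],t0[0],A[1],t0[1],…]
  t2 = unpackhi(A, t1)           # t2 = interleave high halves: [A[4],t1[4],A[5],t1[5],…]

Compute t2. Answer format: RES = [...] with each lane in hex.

→ t0 |32|aa|30|3a|b9|03|39|32|
→ t1 |32|32|39|aa|03|30|b9|3a|
→ t2 |3a|03|30|30|aa|b9|32|3a|

RES = [0x3a, 0x03, 0x30, 0x30, 0xaa, 0xb9, 0x32, 0x3a]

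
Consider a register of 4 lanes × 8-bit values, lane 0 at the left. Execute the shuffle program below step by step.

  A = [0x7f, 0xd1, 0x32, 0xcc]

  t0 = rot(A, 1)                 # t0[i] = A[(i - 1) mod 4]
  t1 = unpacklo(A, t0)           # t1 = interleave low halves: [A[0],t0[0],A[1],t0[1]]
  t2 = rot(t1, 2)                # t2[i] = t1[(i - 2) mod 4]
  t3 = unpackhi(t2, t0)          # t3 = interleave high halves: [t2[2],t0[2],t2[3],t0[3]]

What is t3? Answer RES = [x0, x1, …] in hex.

→ t0 |cc|7f|d1|32|
→ t1 |7f|cc|d1|7f|
→ t2 |d1|7f|7f|cc|
→ t3 |7f|d1|cc|32|

RES = [ 0x7f  0xd1  0xcc  0x32 ]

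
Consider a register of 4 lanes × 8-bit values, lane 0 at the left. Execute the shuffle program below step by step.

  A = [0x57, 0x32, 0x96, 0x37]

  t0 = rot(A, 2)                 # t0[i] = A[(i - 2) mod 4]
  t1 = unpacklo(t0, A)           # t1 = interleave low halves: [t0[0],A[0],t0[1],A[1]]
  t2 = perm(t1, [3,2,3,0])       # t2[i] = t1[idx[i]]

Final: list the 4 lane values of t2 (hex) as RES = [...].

t0 = [0x96, 0x37, 0x57, 0x32]
t1 = [0x96, 0x57, 0x37, 0x32]
t2 = [0x32, 0x37, 0x32, 0x96]

RES = [ 0x32  0x37  0x32  0x96 ]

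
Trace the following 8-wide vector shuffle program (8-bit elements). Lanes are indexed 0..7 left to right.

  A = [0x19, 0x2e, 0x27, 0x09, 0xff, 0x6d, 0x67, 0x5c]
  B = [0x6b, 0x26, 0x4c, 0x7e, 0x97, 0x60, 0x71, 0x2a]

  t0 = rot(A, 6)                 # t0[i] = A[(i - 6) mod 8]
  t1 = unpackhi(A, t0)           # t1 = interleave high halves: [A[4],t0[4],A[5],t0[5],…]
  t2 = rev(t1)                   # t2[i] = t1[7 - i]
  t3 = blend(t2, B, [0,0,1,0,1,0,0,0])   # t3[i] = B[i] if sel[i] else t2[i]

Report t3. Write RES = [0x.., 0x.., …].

  t0: 27 09 ff 6d 67 5c 19 2e
  t1: ff 67 6d 5c 67 19 5c 2e
  t2: 2e 5c 19 67 5c 6d 67 ff
  t3: 2e 5c 4c 67 97 6d 67 ff

RES = [ 0x2e  0x5c  0x4c  0x67  0x97  0x6d  0x67  0xff ]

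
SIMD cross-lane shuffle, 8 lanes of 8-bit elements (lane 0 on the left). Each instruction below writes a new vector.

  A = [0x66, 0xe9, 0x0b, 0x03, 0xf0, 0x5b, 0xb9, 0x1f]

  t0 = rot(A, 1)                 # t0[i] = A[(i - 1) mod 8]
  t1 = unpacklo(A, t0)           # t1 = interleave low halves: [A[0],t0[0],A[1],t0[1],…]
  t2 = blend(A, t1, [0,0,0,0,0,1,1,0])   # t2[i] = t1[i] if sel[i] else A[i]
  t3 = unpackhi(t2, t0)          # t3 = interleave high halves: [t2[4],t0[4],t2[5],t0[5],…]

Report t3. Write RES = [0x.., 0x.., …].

  t0: 1f 66 e9 0b 03 f0 5b b9
  t1: 66 1f e9 66 0b e9 03 0b
  t2: 66 e9 0b 03 f0 e9 03 1f
  t3: f0 03 e9 f0 03 5b 1f b9

RES = [0xf0, 0x03, 0xe9, 0xf0, 0x03, 0x5b, 0x1f, 0xb9]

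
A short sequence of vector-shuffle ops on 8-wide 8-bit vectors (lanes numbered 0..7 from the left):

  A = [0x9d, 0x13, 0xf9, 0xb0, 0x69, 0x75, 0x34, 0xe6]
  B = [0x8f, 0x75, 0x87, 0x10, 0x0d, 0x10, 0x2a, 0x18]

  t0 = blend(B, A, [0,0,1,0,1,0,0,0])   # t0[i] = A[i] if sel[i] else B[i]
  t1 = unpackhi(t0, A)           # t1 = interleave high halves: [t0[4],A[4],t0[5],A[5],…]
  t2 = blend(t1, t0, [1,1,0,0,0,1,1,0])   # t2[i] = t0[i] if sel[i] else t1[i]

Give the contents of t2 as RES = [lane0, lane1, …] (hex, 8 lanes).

→ t0 |8f|75|f9|10|69|10|2a|18|
→ t1 |69|69|10|75|2a|34|18|e6|
→ t2 |8f|75|10|75|2a|10|2a|e6|

RES = [ 0x8f  0x75  0x10  0x75  0x2a  0x10  0x2a  0xe6 ]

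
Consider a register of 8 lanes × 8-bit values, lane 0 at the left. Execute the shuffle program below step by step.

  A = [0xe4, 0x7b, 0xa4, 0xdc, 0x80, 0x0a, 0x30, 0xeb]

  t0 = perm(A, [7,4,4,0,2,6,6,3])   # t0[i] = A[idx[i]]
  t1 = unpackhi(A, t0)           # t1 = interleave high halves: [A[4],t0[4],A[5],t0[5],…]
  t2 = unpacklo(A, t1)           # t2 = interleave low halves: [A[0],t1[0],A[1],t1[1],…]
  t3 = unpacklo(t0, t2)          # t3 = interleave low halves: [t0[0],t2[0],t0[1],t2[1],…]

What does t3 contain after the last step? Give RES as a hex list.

RES = [ 0xeb  0xe4  0x80  0x80  0x80  0x7b  0xe4  0xa4 ]

t0 = [0xeb, 0x80, 0x80, 0xe4, 0xa4, 0x30, 0x30, 0xdc]
t1 = [0x80, 0xa4, 0x0a, 0x30, 0x30, 0x30, 0xeb, 0xdc]
t2 = [0xe4, 0x80, 0x7b, 0xa4, 0xa4, 0x0a, 0xdc, 0x30]
t3 = [0xeb, 0xe4, 0x80, 0x80, 0x80, 0x7b, 0xe4, 0xa4]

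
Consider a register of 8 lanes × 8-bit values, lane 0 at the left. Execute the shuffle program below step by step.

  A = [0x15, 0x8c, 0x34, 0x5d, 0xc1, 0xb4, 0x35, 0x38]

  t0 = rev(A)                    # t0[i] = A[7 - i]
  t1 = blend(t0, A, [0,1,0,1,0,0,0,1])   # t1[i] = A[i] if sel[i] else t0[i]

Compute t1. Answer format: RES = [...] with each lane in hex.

→ t0 |38|35|b4|c1|5d|34|8c|15|
→ t1 |38|8c|b4|5d|5d|34|8c|38|

RES = [ 0x38  0x8c  0xb4  0x5d  0x5d  0x34  0x8c  0x38 ]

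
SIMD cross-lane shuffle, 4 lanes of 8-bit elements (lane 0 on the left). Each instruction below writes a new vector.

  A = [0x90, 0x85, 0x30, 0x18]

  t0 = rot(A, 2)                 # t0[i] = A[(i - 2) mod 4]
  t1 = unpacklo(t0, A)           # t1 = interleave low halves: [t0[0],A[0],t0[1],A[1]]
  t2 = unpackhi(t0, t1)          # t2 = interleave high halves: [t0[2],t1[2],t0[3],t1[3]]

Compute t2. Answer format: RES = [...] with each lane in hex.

t0 = [0x30, 0x18, 0x90, 0x85]
t1 = [0x30, 0x90, 0x18, 0x85]
t2 = [0x90, 0x18, 0x85, 0x85]

RES = [ 0x90  0x18  0x85  0x85 ]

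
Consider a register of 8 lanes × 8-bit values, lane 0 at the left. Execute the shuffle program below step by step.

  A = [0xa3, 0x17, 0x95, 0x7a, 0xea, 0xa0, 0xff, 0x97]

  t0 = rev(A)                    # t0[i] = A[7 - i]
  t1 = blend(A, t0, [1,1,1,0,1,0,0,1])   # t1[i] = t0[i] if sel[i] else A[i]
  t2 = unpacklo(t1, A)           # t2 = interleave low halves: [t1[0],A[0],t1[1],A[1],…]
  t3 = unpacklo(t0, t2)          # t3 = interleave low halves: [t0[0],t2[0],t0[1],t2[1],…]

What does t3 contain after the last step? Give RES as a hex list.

t0 = [0x97, 0xff, 0xa0, 0xea, 0x7a, 0x95, 0x17, 0xa3]
t1 = [0x97, 0xff, 0xa0, 0x7a, 0x7a, 0xa0, 0xff, 0xa3]
t2 = [0x97, 0xa3, 0xff, 0x17, 0xa0, 0x95, 0x7a, 0x7a]
t3 = [0x97, 0x97, 0xff, 0xa3, 0xa0, 0xff, 0xea, 0x17]

RES = [ 0x97  0x97  0xff  0xa3  0xa0  0xff  0xea  0x17 ]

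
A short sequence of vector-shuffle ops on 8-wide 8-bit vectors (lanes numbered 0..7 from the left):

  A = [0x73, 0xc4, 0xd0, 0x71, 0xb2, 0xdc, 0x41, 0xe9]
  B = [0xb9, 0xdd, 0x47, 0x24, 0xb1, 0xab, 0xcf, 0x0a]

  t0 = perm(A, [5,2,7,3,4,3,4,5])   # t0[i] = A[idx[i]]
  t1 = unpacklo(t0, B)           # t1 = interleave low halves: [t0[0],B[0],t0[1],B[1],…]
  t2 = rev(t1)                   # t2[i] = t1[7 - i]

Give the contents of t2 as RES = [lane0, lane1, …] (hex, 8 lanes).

  t0: dc d0 e9 71 b2 71 b2 dc
  t1: dc b9 d0 dd e9 47 71 24
  t2: 24 71 47 e9 dd d0 b9 dc

RES = [ 0x24  0x71  0x47  0xe9  0xdd  0xd0  0xb9  0xdc ]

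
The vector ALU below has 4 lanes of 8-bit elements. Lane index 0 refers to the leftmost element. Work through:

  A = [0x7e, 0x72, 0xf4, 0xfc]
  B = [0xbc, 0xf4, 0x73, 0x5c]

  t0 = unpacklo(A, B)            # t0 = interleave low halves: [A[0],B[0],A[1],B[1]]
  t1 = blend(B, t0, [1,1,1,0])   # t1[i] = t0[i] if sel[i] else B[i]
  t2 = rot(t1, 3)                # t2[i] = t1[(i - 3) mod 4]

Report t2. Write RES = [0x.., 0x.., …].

RES = [ 0xbc  0x72  0x5c  0x7e ]

→ t0 |7e|bc|72|f4|
→ t1 |7e|bc|72|5c|
→ t2 |bc|72|5c|7e|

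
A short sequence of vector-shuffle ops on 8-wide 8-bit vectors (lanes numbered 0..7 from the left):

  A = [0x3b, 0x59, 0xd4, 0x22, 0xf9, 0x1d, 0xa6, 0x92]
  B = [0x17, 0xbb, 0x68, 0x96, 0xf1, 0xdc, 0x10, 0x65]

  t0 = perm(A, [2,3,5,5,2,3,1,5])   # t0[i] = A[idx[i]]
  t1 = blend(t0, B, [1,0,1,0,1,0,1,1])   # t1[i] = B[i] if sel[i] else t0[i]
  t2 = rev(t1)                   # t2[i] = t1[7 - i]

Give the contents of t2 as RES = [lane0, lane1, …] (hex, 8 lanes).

RES = [ 0x65  0x10  0x22  0xf1  0x1d  0x68  0x22  0x17 ]

t0 = [0xd4, 0x22, 0x1d, 0x1d, 0xd4, 0x22, 0x59, 0x1d]
t1 = [0x17, 0x22, 0x68, 0x1d, 0xf1, 0x22, 0x10, 0x65]
t2 = [0x65, 0x10, 0x22, 0xf1, 0x1d, 0x68, 0x22, 0x17]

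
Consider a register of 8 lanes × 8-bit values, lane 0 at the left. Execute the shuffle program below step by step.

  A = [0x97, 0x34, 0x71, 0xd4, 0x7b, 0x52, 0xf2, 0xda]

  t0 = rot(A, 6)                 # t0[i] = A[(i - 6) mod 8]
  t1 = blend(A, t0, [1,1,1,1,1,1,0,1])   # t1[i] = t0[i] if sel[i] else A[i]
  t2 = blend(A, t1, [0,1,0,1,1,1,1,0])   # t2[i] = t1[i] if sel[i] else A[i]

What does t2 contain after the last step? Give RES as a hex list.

RES = [0x97, 0xd4, 0x71, 0x52, 0xf2, 0xda, 0xf2, 0xda]

→ t0 |71|d4|7b|52|f2|da|97|34|
→ t1 |71|d4|7b|52|f2|da|f2|34|
→ t2 |97|d4|71|52|f2|da|f2|da|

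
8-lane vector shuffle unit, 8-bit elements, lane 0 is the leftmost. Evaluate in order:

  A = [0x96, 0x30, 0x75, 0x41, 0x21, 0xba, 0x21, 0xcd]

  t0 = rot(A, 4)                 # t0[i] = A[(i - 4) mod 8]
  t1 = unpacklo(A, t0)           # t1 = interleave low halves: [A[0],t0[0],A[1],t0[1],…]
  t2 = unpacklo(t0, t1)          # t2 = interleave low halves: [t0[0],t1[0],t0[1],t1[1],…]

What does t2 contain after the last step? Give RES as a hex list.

RES = [0x21, 0x96, 0xba, 0x21, 0x21, 0x30, 0xcd, 0xba]

→ t0 |21|ba|21|cd|96|30|75|41|
→ t1 |96|21|30|ba|75|21|41|cd|
→ t2 |21|96|ba|21|21|30|cd|ba|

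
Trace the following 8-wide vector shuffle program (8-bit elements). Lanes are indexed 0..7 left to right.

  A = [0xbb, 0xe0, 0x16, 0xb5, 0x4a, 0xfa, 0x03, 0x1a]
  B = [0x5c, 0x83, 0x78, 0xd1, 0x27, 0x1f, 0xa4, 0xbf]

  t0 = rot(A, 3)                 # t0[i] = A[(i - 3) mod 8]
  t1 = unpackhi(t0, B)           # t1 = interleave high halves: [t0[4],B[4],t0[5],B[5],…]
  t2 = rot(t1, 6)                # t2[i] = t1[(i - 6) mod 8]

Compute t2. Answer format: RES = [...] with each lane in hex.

→ t0 |fa|03|1a|bb|e0|16|b5|4a|
→ t1 |e0|27|16|1f|b5|a4|4a|bf|
→ t2 |16|1f|b5|a4|4a|bf|e0|27|

RES = [ 0x16  0x1f  0xb5  0xa4  0x4a  0xbf  0xe0  0x27 ]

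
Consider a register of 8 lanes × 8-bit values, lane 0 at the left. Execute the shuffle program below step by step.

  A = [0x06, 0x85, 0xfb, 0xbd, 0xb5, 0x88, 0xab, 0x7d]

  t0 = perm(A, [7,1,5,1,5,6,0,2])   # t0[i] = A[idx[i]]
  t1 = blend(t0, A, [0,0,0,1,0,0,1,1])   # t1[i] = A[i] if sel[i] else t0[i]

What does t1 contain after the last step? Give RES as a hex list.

  t0: 7d 85 88 85 88 ab 06 fb
  t1: 7d 85 88 bd 88 ab ab 7d

RES = [0x7d, 0x85, 0x88, 0xbd, 0x88, 0xab, 0xab, 0x7d]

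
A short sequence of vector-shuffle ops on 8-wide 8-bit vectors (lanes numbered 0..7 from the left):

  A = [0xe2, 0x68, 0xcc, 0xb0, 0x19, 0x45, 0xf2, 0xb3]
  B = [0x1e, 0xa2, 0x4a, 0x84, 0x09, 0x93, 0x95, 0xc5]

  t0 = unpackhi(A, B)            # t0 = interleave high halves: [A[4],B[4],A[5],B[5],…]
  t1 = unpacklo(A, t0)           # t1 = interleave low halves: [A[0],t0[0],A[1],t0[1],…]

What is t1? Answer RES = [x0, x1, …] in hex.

t0 = [0x19, 0x09, 0x45, 0x93, 0xf2, 0x95, 0xb3, 0xc5]
t1 = [0xe2, 0x19, 0x68, 0x09, 0xcc, 0x45, 0xb0, 0x93]

RES = [0xe2, 0x19, 0x68, 0x09, 0xcc, 0x45, 0xb0, 0x93]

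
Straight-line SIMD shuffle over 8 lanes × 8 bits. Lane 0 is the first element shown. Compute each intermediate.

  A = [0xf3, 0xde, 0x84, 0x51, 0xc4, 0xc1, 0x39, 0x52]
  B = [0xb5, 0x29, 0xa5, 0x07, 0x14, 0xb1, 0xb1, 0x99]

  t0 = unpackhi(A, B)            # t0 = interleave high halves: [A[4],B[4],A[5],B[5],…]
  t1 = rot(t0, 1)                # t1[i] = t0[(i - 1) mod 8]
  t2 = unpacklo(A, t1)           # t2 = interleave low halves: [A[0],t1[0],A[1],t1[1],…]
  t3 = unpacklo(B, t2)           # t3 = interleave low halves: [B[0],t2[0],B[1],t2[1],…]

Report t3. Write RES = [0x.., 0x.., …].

→ t0 |c4|14|c1|b1|39|b1|52|99|
→ t1 |99|c4|14|c1|b1|39|b1|52|
→ t2 |f3|99|de|c4|84|14|51|c1|
→ t3 |b5|f3|29|99|a5|de|07|c4|

RES = [0xb5, 0xf3, 0x29, 0x99, 0xa5, 0xde, 0x07, 0xc4]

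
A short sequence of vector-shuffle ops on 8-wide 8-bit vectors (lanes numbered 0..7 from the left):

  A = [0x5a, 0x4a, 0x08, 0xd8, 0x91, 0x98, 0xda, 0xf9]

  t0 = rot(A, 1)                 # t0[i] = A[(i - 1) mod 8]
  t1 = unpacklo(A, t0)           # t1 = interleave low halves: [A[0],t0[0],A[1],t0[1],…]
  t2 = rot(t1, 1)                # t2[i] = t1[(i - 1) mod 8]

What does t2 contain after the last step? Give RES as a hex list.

RES = [ 0x08  0x5a  0xf9  0x4a  0x5a  0x08  0x4a  0xd8 ]

→ t0 |f9|5a|4a|08|d8|91|98|da|
→ t1 |5a|f9|4a|5a|08|4a|d8|08|
→ t2 |08|5a|f9|4a|5a|08|4a|d8|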